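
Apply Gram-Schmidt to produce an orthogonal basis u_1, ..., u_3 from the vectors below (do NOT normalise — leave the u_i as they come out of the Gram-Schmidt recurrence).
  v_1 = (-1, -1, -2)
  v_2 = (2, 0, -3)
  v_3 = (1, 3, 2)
Orthogonal basis:
  u_1 = (-1, -1, -2)
  u_2 = (8/3, 2/3, -5/3)
  u_3 = (-21/31, 49/31, -14/31)

Apply the Gram-Schmidt recurrence
  u_1 = v_1
  u_i = v_i − Σ_{j<i} ((v_i · u_j) / (u_j · u_j)) · u_j.

Step by step this gives:
  u_1 = (-1, -1, -2)
  u_2 = (8/3, 2/3, -5/3)
  u_3 = (-21/31, 49/31, -14/31)

Orthogonality check:
  u_2 · u_1 = 0 (should be 0)
  u_3 · u_1 = 0 (should be 0)
  u_3 · u_2 = 0 (should be 0)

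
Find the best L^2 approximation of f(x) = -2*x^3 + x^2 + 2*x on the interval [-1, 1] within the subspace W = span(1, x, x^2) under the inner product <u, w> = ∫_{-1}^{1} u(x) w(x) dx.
g(x) = x^2 + 4*x/5

The best approximation g ∈ W is the orthogonal projection of f onto W. Writing g = a_0 + a_1 x + a_2 x^2, the coefficients solve the normal equations G · a = b where
  G_{ij} = <φ_i, φ_j> and b_i = <f, φ_i>, with φ_0 = 1, φ_1 = x, φ_2 = x^2.
G =
  [2, 0, 2/3]
  [0, 2/3, 0]
  [2/3, 0, 2/5],
b = (2/3, 8/15, 2/5).
Solving gives a_0 = 0, a_1 = 4/5, a_2 = 1, so
  g(x) = x^2 + 4*x/5.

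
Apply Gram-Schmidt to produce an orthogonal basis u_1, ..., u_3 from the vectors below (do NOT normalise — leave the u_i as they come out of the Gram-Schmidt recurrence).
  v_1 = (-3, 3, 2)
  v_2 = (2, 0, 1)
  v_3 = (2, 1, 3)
Orthogonal basis:
  u_1 = (-3, 3, 2)
  u_2 = (16/11, 6/11, 15/11)
  u_3 = (-15/94, -35/94, 15/47)

Apply the Gram-Schmidt recurrence
  u_1 = v_1
  u_i = v_i − Σ_{j<i} ((v_i · u_j) / (u_j · u_j)) · u_j.

Step by step this gives:
  u_1 = (-3, 3, 2)
  u_2 = (16/11, 6/11, 15/11)
  u_3 = (-15/94, -35/94, 15/47)

Orthogonality check:
  u_2 · u_1 = 0 (should be 0)
  u_3 · u_1 = 0 (should be 0)
  u_3 · u_2 = 0 (should be 0)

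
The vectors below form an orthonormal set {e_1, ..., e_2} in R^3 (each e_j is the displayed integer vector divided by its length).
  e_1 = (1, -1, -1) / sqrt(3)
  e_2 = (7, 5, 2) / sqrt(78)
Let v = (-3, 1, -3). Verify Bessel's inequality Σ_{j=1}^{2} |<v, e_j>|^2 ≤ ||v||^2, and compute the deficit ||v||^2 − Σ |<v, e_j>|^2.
Σ |<v, e_j>|^2 = 85/13; ||v||^2 = 19; deficit = 162/13

Write each e_j = u_j / sqrt(<u_j, u_j>) where u_j is the displayed integer vector. Then <v, e_j> = <v, u_j> / sqrt(<u_j, u_j>), so |<v, e_j>|^2 = <v, u_j>^2 / <u_j, u_j>.
Coefficients: <v, e_1> = -1/sqrt(3), <v, e_2> = -22/sqrt(78).
Square and sum: Σ |<v, e_j>|^2 = 85/13.
Compute ||v||^2 = v·v = 19.
Deficit = 19 − 85/13 = 162/13 ≥ 0, confirming Bessel's inequality. (The deficit equals ||v − Σ <v,e_j> e_j||^2, the squared distance from v to span{e_j}.)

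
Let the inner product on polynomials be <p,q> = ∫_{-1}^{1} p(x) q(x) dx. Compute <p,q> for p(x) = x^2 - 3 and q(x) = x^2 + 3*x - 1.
<p,q> = 56/15

Expand the product: p(x)·q(x) = x^4 + 3*x^3 - 4*x^2 - 9*x + 3.
∫_{-1}^{1} of each monomial x^k gives [2/(k+1) if k even, 0 if k odd]. Integrating term-by-term (or equivalently evaluating the antiderivative F(x) = x^5/5 + 3*x^4/4 - 4*x^3/3 - 9*x^2/2 + 3*x at the endpoints):
  F(1) − F(−1) = -113/60 − (-337/60) = 56/15.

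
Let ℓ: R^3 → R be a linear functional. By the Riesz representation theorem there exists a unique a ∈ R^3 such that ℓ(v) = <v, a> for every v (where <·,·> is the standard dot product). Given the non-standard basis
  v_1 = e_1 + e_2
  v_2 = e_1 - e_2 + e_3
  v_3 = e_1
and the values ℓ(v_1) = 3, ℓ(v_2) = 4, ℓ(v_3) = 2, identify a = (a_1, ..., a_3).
a = (2, 1, 3)

Write a = (a_1, ..., a_3) in the standard basis. For each basis vector v_i, ℓ(v_i) = <v_i, a> is a linear equation in the a_j's. Collect the n equations into a matrix system V a = ℓ, where row i of V is v_i (expressed in the standard basis). Since V is invertible (lower-triangular with 1s on the diagonal, up to permutation), solve by back-substitution:
  V =
[[1, 1, 0],
 [1, -1, 1],
 [1, 0, 0]]
  V a = (3, 4, 2)
Solving gives a = (2, 1, 3).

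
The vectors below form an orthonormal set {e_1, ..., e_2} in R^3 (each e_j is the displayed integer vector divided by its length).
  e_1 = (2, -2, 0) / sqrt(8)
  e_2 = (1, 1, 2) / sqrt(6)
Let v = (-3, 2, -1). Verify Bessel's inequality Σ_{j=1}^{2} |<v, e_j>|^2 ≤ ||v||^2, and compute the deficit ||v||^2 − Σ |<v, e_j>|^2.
Σ |<v, e_j>|^2 = 14; ||v||^2 = 14; deficit = 0

Write each e_j = u_j / sqrt(<u_j, u_j>) where u_j is the displayed integer vector. Then <v, e_j> = <v, u_j> / sqrt(<u_j, u_j>), so |<v, e_j>|^2 = <v, u_j>^2 / <u_j, u_j>.
Coefficients: <v, e_1> = -10/sqrt(8), <v, e_2> = -3/sqrt(6).
Square and sum: Σ |<v, e_j>|^2 = 14.
Compute ||v||^2 = v·v = 14.
Deficit = 14 − 14 = 0 ≥ 0, confirming Bessel's inequality. (The deficit equals ||v − Σ <v,e_j> e_j||^2, the squared distance from v to span{e_j}.)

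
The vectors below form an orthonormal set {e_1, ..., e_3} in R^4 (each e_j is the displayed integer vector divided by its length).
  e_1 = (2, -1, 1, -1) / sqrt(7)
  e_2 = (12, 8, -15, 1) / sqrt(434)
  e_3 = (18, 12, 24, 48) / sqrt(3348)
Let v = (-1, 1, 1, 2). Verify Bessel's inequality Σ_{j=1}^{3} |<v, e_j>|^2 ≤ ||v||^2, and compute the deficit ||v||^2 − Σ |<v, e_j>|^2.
Σ |<v, e_j>|^2 = 41/6; ||v||^2 = 7; deficit = 1/6

Write each e_j = u_j / sqrt(<u_j, u_j>) where u_j is the displayed integer vector. Then <v, e_j> = <v, u_j> / sqrt(<u_j, u_j>), so |<v, e_j>|^2 = <v, u_j>^2 / <u_j, u_j>.
Coefficients: <v, e_1> = -4/sqrt(7), <v, e_2> = -17/sqrt(434), <v, e_3> = 114/sqrt(3348).
Square and sum: Σ |<v, e_j>|^2 = 41/6.
Compute ||v||^2 = v·v = 7.
Deficit = 7 − 41/6 = 1/6 ≥ 0, confirming Bessel's inequality. (The deficit equals ||v − Σ <v,e_j> e_j||^2, the squared distance from v to span{e_j}.)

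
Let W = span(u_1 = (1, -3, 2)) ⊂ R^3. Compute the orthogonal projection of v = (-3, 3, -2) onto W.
proj_W(v) = (-8/7, 24/7, -16/7)

Set up U = [u_1 | ... | u_1] ∈ R^(3×1). The projector onto W = col(U) is P = U (U^T U)^(-1) U^T.
Compute U^T U =
  [14],
and U^T v = (-16).
Solve U^T U · c = U^T v for the coefficients: c = (-8/7). The projection is proj_W(v) = U c.
Check: (v - proj_W(v)) · u_1 = 0  (should be 0).
Result: proj_W(v) = (-8/7, 24/7, -16/7).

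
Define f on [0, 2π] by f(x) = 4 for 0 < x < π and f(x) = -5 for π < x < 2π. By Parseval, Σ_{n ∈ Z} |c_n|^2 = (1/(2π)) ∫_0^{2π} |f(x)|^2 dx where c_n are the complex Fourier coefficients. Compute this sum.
Σ |c_n|^2 = 41/2

Parseval equates the L^2 energy of f (normalised by 1/(2π)) with the ℓ^2 sum of its Fourier coefficients: (1/(2π)) ∫_0^{2π} |f|^2 = Σ |c_n|^2.
Compute the left side: (1/(2π)) [∫_0^π 4^2 dx + ∫_π^{2π} (-5)^2 dx] = (1/(2π)) · (16π + 25π) = (16 + 25)/2 = 41/2.
So Σ_{n ∈ Z} |c_n|^2 = 41/2.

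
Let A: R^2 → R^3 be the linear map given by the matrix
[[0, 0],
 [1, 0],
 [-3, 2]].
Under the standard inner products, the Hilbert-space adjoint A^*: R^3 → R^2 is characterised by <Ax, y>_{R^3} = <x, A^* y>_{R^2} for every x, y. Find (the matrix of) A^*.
A^* = A^T =
[[0, 1, -3],
 [0, 0, 2]]

For real matrices with standard dot products, the defining identity <Ax, y> = <x, A^* y> gives (Ax)^T y = x^T (A^*) y, i.e. x^T A^T y = x^T (A^*) y. Since this holds for all x, y, we must have A^* = A^T. Therefore
A^* =
[[0, 1, -3],
 [0, 0, 2]].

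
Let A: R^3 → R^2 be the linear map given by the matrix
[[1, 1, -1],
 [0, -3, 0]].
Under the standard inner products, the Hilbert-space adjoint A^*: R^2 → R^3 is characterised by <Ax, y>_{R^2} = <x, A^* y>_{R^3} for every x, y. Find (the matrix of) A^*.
A^* = A^T =
[[1, 0],
 [1, -3],
 [-1, 0]]

For real matrices with standard dot products, the defining identity <Ax, y> = <x, A^* y> gives (Ax)^T y = x^T (A^*) y, i.e. x^T A^T y = x^T (A^*) y. Since this holds for all x, y, we must have A^* = A^T. Therefore
A^* =
[[1, 0],
 [1, -3],
 [-1, 0]].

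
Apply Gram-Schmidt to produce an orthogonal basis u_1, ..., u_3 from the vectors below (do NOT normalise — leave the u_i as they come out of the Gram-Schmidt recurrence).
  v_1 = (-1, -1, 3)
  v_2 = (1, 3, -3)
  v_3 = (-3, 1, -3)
Orthogonal basis:
  u_1 = (-1, -1, 3)
  u_2 = (-2/11, 20/11, 6/11)
  u_3 = (-18/5, 0, -6/5)

Apply the Gram-Schmidt recurrence
  u_1 = v_1
  u_i = v_i − Σ_{j<i} ((v_i · u_j) / (u_j · u_j)) · u_j.

Step by step this gives:
  u_1 = (-1, -1, 3)
  u_2 = (-2/11, 20/11, 6/11)
  u_3 = (-18/5, 0, -6/5)

Orthogonality check:
  u_2 · u_1 = 0 (should be 0)
  u_3 · u_1 = 0 (should be 0)
  u_3 · u_2 = 0 (should be 0)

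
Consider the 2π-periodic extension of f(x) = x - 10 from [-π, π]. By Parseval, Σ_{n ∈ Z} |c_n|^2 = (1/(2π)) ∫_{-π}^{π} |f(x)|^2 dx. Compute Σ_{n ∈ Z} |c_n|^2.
Σ |c_n|^2 = π^2/3 + 100

Expand and integrate term by term over [-π, π]:
  ∫ (x)^2 dx = 1·(2π^3/3); ∫ 2·1·(-10)·x dx = 0 (odd integrand); ∫ (-10)^2 dx = 100·2π.
So (1/(2π)) ∫_{-π}^{π} (x - 10)^2 dx = 1π^2/3 + 100 = π^2/3 + 100.
Parseval ⇒ Σ |c_n|^2 = π^2/3 + 100.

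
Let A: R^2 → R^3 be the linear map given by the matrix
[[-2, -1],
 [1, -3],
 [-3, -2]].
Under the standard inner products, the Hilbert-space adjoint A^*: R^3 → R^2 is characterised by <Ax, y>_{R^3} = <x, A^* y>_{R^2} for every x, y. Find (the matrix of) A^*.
A^* = A^T =
[[-2, 1, -3],
 [-1, -3, -2]]

For real matrices with standard dot products, the defining identity <Ax, y> = <x, A^* y> gives (Ax)^T y = x^T (A^*) y, i.e. x^T A^T y = x^T (A^*) y. Since this holds for all x, y, we must have A^* = A^T. Therefore
A^* =
[[-2, 1, -3],
 [-1, -3, -2]].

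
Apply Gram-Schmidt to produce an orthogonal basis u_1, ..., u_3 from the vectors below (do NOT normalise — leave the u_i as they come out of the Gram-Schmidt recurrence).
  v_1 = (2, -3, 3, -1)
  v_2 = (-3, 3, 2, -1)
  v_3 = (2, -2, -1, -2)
Orthogonal basis:
  u_1 = (2, -3, 3, -1)
  u_2 = (-53/23, 45/23, 70/23, -31/23)
  u_3 = (32/155, 1/31, -26/31, -11/5)

Apply the Gram-Schmidt recurrence
  u_1 = v_1
  u_i = v_i − Σ_{j<i} ((v_i · u_j) / (u_j · u_j)) · u_j.

Step by step this gives:
  u_1 = (2, -3, 3, -1)
  u_2 = (-53/23, 45/23, 70/23, -31/23)
  u_3 = (32/155, 1/31, -26/31, -11/5)

Orthogonality check:
  u_2 · u_1 = 0 (should be 0)
  u_3 · u_1 = 0 (should be 0)
  u_3 · u_2 = 0 (should be 0)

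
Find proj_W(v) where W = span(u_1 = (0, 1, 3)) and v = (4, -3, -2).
proj_W(v) = (0, -9/10, -27/10)

Set up U = [u_1 | ... | u_1] ∈ R^(3×1). The projector onto W = col(U) is P = U (U^T U)^(-1) U^T.
Compute U^T U =
  [10],
and U^T v = (-9).
Solve U^T U · c = U^T v for the coefficients: c = (-9/10). The projection is proj_W(v) = U c.
Check: (v - proj_W(v)) · u_1 = 0  (should be 0).
Result: proj_W(v) = (0, -9/10, -27/10).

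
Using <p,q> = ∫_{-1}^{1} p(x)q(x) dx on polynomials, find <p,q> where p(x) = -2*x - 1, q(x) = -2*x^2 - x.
<p,q> = 8/3

Expand the product: p(x)·q(x) = 4*x^3 + 4*x^2 + x.
∫_{-1}^{1} of each monomial x^k gives [2/(k+1) if k even, 0 if k odd]. Integrating term-by-term (or equivalently evaluating the antiderivative F(x) = x^4 + 4*x^3/3 + x^2/2 at the endpoints):
  F(1) − F(−1) = 17/6 − (1/6) = 8/3.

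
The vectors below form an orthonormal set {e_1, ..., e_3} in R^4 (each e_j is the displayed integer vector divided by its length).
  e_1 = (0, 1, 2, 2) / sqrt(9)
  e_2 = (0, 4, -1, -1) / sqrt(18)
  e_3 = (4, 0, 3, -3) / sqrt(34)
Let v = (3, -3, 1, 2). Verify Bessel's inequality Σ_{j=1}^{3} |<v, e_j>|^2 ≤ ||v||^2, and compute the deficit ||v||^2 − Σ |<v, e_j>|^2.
Σ |<v, e_j>|^2 = 270/17; ||v||^2 = 23; deficit = 121/17

Write each e_j = u_j / sqrt(<u_j, u_j>) where u_j is the displayed integer vector. Then <v, e_j> = <v, u_j> / sqrt(<u_j, u_j>), so |<v, e_j>|^2 = <v, u_j>^2 / <u_j, u_j>.
Coefficients: <v, e_1> = 3/sqrt(9), <v, e_2> = -15/sqrt(18), <v, e_3> = 9/sqrt(34).
Square and sum: Σ |<v, e_j>|^2 = 270/17.
Compute ||v||^2 = v·v = 23.
Deficit = 23 − 270/17 = 121/17 ≥ 0, confirming Bessel's inequality. (The deficit equals ||v − Σ <v,e_j> e_j||^2, the squared distance from v to span{e_j}.)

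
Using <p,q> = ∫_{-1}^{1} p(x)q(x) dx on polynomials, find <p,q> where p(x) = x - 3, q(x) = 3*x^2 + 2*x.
<p,q> = -14/3

Expand the product: p(x)·q(x) = 3*x^3 - 7*x^2 - 6*x.
∫_{-1}^{1} of each monomial x^k gives [2/(k+1) if k even, 0 if k odd]. Integrating term-by-term (or equivalently evaluating the antiderivative F(x) = 3*x^4/4 - 7*x^3/3 - 3*x^2 at the endpoints):
  F(1) − F(−1) = -55/12 − (1/12) = -14/3.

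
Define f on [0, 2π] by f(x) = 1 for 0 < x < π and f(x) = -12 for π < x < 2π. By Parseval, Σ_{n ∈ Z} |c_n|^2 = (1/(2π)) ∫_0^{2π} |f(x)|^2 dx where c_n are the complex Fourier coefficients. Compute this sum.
Σ |c_n|^2 = 145/2

Parseval equates the L^2 energy of f (normalised by 1/(2π)) with the ℓ^2 sum of its Fourier coefficients: (1/(2π)) ∫_0^{2π} |f|^2 = Σ |c_n|^2.
Compute the left side: (1/(2π)) [∫_0^π 1^2 dx + ∫_π^{2π} (-12)^2 dx] = (1/(2π)) · (1π + 144π) = (1 + 144)/2 = 145/2.
So Σ_{n ∈ Z} |c_n|^2 = 145/2.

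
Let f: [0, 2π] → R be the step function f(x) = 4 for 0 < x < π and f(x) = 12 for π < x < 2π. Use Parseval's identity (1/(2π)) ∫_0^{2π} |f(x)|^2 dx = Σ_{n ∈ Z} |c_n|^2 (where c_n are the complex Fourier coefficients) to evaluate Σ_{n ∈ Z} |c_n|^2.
Σ |c_n|^2 = 80

Parseval equates the L^2 energy of f (normalised by 1/(2π)) with the ℓ^2 sum of its Fourier coefficients: (1/(2π)) ∫_0^{2π} |f|^2 = Σ |c_n|^2.
Compute the left side: (1/(2π)) [∫_0^π 4^2 dx + ∫_π^{2π} 12^2 dx] = (1/(2π)) · (16π + 144π) = (16 + 144)/2 = 80.
So Σ_{n ∈ Z} |c_n|^2 = 80.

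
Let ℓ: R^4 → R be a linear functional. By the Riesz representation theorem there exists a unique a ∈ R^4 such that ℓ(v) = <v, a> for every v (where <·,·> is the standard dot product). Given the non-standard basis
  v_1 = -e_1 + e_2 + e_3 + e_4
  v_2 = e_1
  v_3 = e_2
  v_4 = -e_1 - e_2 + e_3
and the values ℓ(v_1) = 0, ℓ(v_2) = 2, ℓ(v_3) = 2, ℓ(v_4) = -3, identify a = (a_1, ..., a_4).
a = (2, 2, 1, -1)

Write a = (a_1, ..., a_4) in the standard basis. For each basis vector v_i, ℓ(v_i) = <v_i, a> is a linear equation in the a_j's. Collect the n equations into a matrix system V a = ℓ, where row i of V is v_i (expressed in the standard basis). Since V is invertible (lower-triangular with 1s on the diagonal, up to permutation), solve by back-substitution:
  V =
[[-1, 1, 1, 1],
 [1, 0, 0, 0],
 [0, 1, 0, 0],
 [-1, -1, 1, 0]]
  V a = (0, 2, 2, -3)
Solving gives a = (2, 2, 1, -1).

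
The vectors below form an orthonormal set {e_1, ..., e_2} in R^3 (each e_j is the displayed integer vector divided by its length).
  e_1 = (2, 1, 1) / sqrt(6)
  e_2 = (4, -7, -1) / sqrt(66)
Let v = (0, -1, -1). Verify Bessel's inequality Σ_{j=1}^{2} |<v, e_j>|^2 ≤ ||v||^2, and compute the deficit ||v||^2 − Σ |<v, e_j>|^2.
Σ |<v, e_j>|^2 = 18/11; ||v||^2 = 2; deficit = 4/11

Write each e_j = u_j / sqrt(<u_j, u_j>) where u_j is the displayed integer vector. Then <v, e_j> = <v, u_j> / sqrt(<u_j, u_j>), so |<v, e_j>|^2 = <v, u_j>^2 / <u_j, u_j>.
Coefficients: <v, e_1> = -2/sqrt(6), <v, e_2> = 8/sqrt(66).
Square and sum: Σ |<v, e_j>|^2 = 18/11.
Compute ||v||^2 = v·v = 2.
Deficit = 2 − 18/11 = 4/11 ≥ 0, confirming Bessel's inequality. (The deficit equals ||v − Σ <v,e_j> e_j||^2, the squared distance from v to span{e_j}.)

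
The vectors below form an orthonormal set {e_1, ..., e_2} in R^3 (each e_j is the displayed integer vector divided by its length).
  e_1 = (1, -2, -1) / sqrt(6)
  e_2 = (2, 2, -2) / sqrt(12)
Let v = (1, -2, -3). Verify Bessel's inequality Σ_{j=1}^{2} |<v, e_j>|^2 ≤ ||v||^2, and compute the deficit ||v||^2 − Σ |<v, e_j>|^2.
Σ |<v, e_j>|^2 = 12; ||v||^2 = 14; deficit = 2

Write each e_j = u_j / sqrt(<u_j, u_j>) where u_j is the displayed integer vector. Then <v, e_j> = <v, u_j> / sqrt(<u_j, u_j>), so |<v, e_j>|^2 = <v, u_j>^2 / <u_j, u_j>.
Coefficients: <v, e_1> = 8/sqrt(6), <v, e_2> = 4/sqrt(12).
Square and sum: Σ |<v, e_j>|^2 = 12.
Compute ||v||^2 = v·v = 14.
Deficit = 14 − 12 = 2 ≥ 0, confirming Bessel's inequality. (The deficit equals ||v − Σ <v,e_j> e_j||^2, the squared distance from v to span{e_j}.)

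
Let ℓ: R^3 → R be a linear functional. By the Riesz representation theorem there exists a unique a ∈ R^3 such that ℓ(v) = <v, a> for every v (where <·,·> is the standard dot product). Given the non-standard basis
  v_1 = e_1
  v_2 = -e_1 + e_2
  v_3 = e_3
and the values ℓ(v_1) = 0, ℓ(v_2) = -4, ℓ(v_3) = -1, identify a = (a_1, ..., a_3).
a = (0, -4, -1)

Write a = (a_1, ..., a_3) in the standard basis. For each basis vector v_i, ℓ(v_i) = <v_i, a> is a linear equation in the a_j's. Collect the n equations into a matrix system V a = ℓ, where row i of V is v_i (expressed in the standard basis). Since V is invertible (lower-triangular with 1s on the diagonal, up to permutation), solve by back-substitution:
  V =
[[1, 0, 0],
 [-1, 1, 0],
 [0, 0, 1]]
  V a = (0, -4, -1)
Solving gives a = (0, -4, -1).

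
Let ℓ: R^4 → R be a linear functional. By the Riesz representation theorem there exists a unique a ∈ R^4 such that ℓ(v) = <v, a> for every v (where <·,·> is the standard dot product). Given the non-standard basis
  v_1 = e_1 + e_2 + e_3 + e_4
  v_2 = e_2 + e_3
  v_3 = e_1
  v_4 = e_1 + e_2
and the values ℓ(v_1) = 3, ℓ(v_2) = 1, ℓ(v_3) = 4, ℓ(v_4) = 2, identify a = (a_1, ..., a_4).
a = (4, -2, 3, -2)

Write a = (a_1, ..., a_4) in the standard basis. For each basis vector v_i, ℓ(v_i) = <v_i, a> is a linear equation in the a_j's. Collect the n equations into a matrix system V a = ℓ, where row i of V is v_i (expressed in the standard basis). Since V is invertible (lower-triangular with 1s on the diagonal, up to permutation), solve by back-substitution:
  V =
[[1, 1, 1, 1],
 [0, 1, 1, 0],
 [1, 0, 0, 0],
 [1, 1, 0, 0]]
  V a = (3, 1, 4, 2)
Solving gives a = (4, -2, 3, -2).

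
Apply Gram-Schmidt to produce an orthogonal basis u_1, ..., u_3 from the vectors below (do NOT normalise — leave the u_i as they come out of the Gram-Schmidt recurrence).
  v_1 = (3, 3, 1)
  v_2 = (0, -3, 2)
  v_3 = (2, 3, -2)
Orthogonal basis:
  u_1 = (3, 3, 1)
  u_2 = (21/19, -36/19, 45/19)
  u_3 = (9/11, -6/11, -9/11)

Apply the Gram-Schmidt recurrence
  u_1 = v_1
  u_i = v_i − Σ_{j<i} ((v_i · u_j) / (u_j · u_j)) · u_j.

Step by step this gives:
  u_1 = (3, 3, 1)
  u_2 = (21/19, -36/19, 45/19)
  u_3 = (9/11, -6/11, -9/11)

Orthogonality check:
  u_2 · u_1 = 0 (should be 0)
  u_3 · u_1 = 0 (should be 0)
  u_3 · u_2 = 0 (should be 0)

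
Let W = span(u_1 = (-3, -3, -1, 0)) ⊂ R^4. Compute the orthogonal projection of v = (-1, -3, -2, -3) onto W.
proj_W(v) = (-42/19, -42/19, -14/19, 0)

Set up U = [u_1 | ... | u_1] ∈ R^(4×1). The projector onto W = col(U) is P = U (U^T U)^(-1) U^T.
Compute U^T U =
  [19],
and U^T v = (14).
Solve U^T U · c = U^T v for the coefficients: c = (14/19). The projection is proj_W(v) = U c.
Check: (v - proj_W(v)) · u_1 = 0  (should be 0).
Result: proj_W(v) = (-42/19, -42/19, -14/19, 0).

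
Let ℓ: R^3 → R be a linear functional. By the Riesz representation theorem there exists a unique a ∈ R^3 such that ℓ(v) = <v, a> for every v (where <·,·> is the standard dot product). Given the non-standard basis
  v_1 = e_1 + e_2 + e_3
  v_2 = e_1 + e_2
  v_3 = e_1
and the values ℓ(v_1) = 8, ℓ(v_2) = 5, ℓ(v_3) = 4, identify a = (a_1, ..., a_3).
a = (4, 1, 3)

Write a = (a_1, ..., a_3) in the standard basis. For each basis vector v_i, ℓ(v_i) = <v_i, a> is a linear equation in the a_j's. Collect the n equations into a matrix system V a = ℓ, where row i of V is v_i (expressed in the standard basis). Since V is invertible (lower-triangular with 1s on the diagonal, up to permutation), solve by back-substitution:
  V =
[[1, 1, 1],
 [1, 1, 0],
 [1, 0, 0]]
  V a = (8, 5, 4)
Solving gives a = (4, 1, 3).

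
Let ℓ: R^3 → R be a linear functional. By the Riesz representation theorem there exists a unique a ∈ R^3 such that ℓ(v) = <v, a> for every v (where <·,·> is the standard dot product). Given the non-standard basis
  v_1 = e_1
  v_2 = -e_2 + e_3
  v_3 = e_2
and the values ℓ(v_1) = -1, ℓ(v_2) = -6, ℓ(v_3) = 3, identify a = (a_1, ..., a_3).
a = (-1, 3, -3)

Write a = (a_1, ..., a_3) in the standard basis. For each basis vector v_i, ℓ(v_i) = <v_i, a> is a linear equation in the a_j's. Collect the n equations into a matrix system V a = ℓ, where row i of V is v_i (expressed in the standard basis). Since V is invertible (lower-triangular with 1s on the diagonal, up to permutation), solve by back-substitution:
  V =
[[1, 0, 0],
 [0, -1, 1],
 [0, 1, 0]]
  V a = (-1, -6, 3)
Solving gives a = (-1, 3, -3).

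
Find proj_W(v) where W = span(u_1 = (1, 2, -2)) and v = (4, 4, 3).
proj_W(v) = (2/3, 4/3, -4/3)

Set up U = [u_1 | ... | u_1] ∈ R^(3×1). The projector onto W = col(U) is P = U (U^T U)^(-1) U^T.
Compute U^T U =
  [9],
and U^T v = (6).
Solve U^T U · c = U^T v for the coefficients: c = (2/3). The projection is proj_W(v) = U c.
Check: (v - proj_W(v)) · u_1 = 0  (should be 0).
Result: proj_W(v) = (2/3, 4/3, -4/3).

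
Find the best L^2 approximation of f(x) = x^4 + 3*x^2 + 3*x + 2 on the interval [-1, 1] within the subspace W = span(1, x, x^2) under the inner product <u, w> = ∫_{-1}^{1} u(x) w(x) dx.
g(x) = 27*x^2/7 + 3*x + 67/35

The best approximation g ∈ W is the orthogonal projection of f onto W. Writing g = a_0 + a_1 x + a_2 x^2, the coefficients solve the normal equations G · a = b where
  G_{ij} = <φ_i, φ_j> and b_i = <f, φ_i>, with φ_0 = 1, φ_1 = x, φ_2 = x^2.
G =
  [2, 0, 2/3]
  [0, 2/3, 0]
  [2/3, 0, 2/5],
b = (32/5, 2, 296/105).
Solving gives a_0 = 67/35, a_1 = 3, a_2 = 27/7, so
  g(x) = 27*x^2/7 + 3*x + 67/35.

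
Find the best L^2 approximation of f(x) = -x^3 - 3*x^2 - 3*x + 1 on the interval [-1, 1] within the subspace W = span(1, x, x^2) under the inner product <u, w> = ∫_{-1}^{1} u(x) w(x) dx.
g(x) = -3*x^2 - 18*x/5 + 1

The best approximation g ∈ W is the orthogonal projection of f onto W. Writing g = a_0 + a_1 x + a_2 x^2, the coefficients solve the normal equations G · a = b where
  G_{ij} = <φ_i, φ_j> and b_i = <f, φ_i>, with φ_0 = 1, φ_1 = x, φ_2 = x^2.
G =
  [2, 0, 2/3]
  [0, 2/3, 0]
  [2/3, 0, 2/5],
b = (0, -12/5, -8/15).
Solving gives a_0 = 1, a_1 = -18/5, a_2 = -3, so
  g(x) = -3*x^2 - 18*x/5 + 1.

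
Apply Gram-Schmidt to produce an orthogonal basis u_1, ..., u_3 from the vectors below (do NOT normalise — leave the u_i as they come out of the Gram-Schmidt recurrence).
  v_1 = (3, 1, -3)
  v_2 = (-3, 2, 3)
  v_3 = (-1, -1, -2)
Orthogonal basis:
  u_1 = (3, 1, -3)
  u_2 = (-9/19, 54/19, 9/19)
  u_3 = (-3/2, 0, -3/2)

Apply the Gram-Schmidt recurrence
  u_1 = v_1
  u_i = v_i − Σ_{j<i} ((v_i · u_j) / (u_j · u_j)) · u_j.

Step by step this gives:
  u_1 = (3, 1, -3)
  u_2 = (-9/19, 54/19, 9/19)
  u_3 = (-3/2, 0, -3/2)

Orthogonality check:
  u_2 · u_1 = 0 (should be 0)
  u_3 · u_1 = 0 (should be 0)
  u_3 · u_2 = 0 (should be 0)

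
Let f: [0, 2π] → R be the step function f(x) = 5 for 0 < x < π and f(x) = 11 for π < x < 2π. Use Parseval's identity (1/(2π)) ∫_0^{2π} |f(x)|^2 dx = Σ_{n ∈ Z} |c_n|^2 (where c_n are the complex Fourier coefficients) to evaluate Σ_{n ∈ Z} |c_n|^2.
Σ |c_n|^2 = 73

Parseval equates the L^2 energy of f (normalised by 1/(2π)) with the ℓ^2 sum of its Fourier coefficients: (1/(2π)) ∫_0^{2π} |f|^2 = Σ |c_n|^2.
Compute the left side: (1/(2π)) [∫_0^π 5^2 dx + ∫_π^{2π} 11^2 dx] = (1/(2π)) · (25π + 121π) = (25 + 121)/2 = 73.
So Σ_{n ∈ Z} |c_n|^2 = 73.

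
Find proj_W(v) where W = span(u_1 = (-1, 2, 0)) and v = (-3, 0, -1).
proj_W(v) = (-3/5, 6/5, 0)

Set up U = [u_1 | ... | u_1] ∈ R^(3×1). The projector onto W = col(U) is P = U (U^T U)^(-1) U^T.
Compute U^T U =
  [5],
and U^T v = (3).
Solve U^T U · c = U^T v for the coefficients: c = (3/5). The projection is proj_W(v) = U c.
Check: (v - proj_W(v)) · u_1 = 0  (should be 0).
Result: proj_W(v) = (-3/5, 6/5, 0).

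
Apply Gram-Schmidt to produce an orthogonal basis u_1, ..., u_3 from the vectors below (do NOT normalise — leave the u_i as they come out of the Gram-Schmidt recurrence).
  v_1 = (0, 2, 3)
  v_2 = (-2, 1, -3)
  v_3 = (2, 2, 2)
Orthogonal basis:
  u_1 = (0, 2, 3)
  u_2 = (-2, 27/13, -18/13)
  u_3 = (198/133, 132/133, -88/133)

Apply the Gram-Schmidt recurrence
  u_1 = v_1
  u_i = v_i − Σ_{j<i} ((v_i · u_j) / (u_j · u_j)) · u_j.

Step by step this gives:
  u_1 = (0, 2, 3)
  u_2 = (-2, 27/13, -18/13)
  u_3 = (198/133, 132/133, -88/133)

Orthogonality check:
  u_2 · u_1 = 0 (should be 0)
  u_3 · u_1 = 0 (should be 0)
  u_3 · u_2 = 0 (should be 0)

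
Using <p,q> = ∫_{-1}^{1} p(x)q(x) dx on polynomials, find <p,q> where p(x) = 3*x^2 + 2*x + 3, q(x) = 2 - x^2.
<p,q> = 64/5

Expand the product: p(x)·q(x) = -3*x^4 - 2*x^3 + 3*x^2 + 4*x + 6.
∫_{-1}^{1} of each monomial x^k gives [2/(k+1) if k even, 0 if k odd]. Integrating term-by-term (or equivalently evaluating the antiderivative F(x) = -3*x^5/5 - x^4/2 + x^3 + 2*x^2 + 6*x at the endpoints):
  F(1) − F(−1) = 79/10 − (-49/10) = 64/5.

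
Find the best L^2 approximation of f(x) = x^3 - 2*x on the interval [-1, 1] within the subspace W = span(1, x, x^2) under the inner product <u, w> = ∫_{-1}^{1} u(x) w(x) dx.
g(x) = -7*x/5

The best approximation g ∈ W is the orthogonal projection of f onto W. Writing g = a_0 + a_1 x + a_2 x^2, the coefficients solve the normal equations G · a = b where
  G_{ij} = <φ_i, φ_j> and b_i = <f, φ_i>, with φ_0 = 1, φ_1 = x, φ_2 = x^2.
G =
  [2, 0, 2/3]
  [0, 2/3, 0]
  [2/3, 0, 2/5],
b = (0, -14/15, 0).
Solving gives a_0 = 0, a_1 = -7/5, a_2 = 0, so
  g(x) = -7*x/5.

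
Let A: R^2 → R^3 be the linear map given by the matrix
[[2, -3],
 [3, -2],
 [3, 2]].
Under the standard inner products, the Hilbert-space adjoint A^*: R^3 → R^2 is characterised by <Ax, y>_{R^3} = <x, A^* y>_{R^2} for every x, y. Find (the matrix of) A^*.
A^* = A^T =
[[2, 3, 3],
 [-3, -2, 2]]

For real matrices with standard dot products, the defining identity <Ax, y> = <x, A^* y> gives (Ax)^T y = x^T (A^*) y, i.e. x^T A^T y = x^T (A^*) y. Since this holds for all x, y, we must have A^* = A^T. Therefore
A^* =
[[2, 3, 3],
 [-3, -2, 2]].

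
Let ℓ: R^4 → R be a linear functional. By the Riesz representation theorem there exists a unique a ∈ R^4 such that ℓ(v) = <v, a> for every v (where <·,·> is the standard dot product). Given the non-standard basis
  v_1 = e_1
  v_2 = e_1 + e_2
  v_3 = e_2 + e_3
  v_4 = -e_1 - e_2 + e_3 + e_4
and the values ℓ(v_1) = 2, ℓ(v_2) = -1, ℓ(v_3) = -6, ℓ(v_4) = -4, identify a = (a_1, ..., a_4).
a = (2, -3, -3, -2)

Write a = (a_1, ..., a_4) in the standard basis. For each basis vector v_i, ℓ(v_i) = <v_i, a> is a linear equation in the a_j's. Collect the n equations into a matrix system V a = ℓ, where row i of V is v_i (expressed in the standard basis). Since V is invertible (lower-triangular with 1s on the diagonal, up to permutation), solve by back-substitution:
  V =
[[1, 0, 0, 0],
 [1, 1, 0, 0],
 [0, 1, 1, 0],
 [-1, -1, 1, 1]]
  V a = (2, -1, -6, -4)
Solving gives a = (2, -3, -3, -2).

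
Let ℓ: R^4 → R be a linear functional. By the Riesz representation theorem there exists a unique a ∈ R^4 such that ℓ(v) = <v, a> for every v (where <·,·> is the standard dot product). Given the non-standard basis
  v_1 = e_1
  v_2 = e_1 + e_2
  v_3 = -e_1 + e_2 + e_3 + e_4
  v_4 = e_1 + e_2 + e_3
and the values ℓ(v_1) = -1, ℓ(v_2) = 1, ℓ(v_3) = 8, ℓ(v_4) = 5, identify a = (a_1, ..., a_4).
a = (-1, 2, 4, 1)

Write a = (a_1, ..., a_4) in the standard basis. For each basis vector v_i, ℓ(v_i) = <v_i, a> is a linear equation in the a_j's. Collect the n equations into a matrix system V a = ℓ, where row i of V is v_i (expressed in the standard basis). Since V is invertible (lower-triangular with 1s on the diagonal, up to permutation), solve by back-substitution:
  V =
[[1, 0, 0, 0],
 [1, 1, 0, 0],
 [-1, 1, 1, 1],
 [1, 1, 1, 0]]
  V a = (-1, 1, 8, 5)
Solving gives a = (-1, 2, 4, 1).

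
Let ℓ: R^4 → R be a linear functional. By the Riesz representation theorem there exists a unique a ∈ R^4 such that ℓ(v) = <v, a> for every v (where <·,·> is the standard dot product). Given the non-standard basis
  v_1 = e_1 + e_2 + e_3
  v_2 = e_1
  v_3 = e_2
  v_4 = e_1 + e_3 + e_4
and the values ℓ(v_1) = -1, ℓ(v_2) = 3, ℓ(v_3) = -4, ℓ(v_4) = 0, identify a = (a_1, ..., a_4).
a = (3, -4, 0, -3)

Write a = (a_1, ..., a_4) in the standard basis. For each basis vector v_i, ℓ(v_i) = <v_i, a> is a linear equation in the a_j's. Collect the n equations into a matrix system V a = ℓ, where row i of V is v_i (expressed in the standard basis). Since V is invertible (lower-triangular with 1s on the diagonal, up to permutation), solve by back-substitution:
  V =
[[1, 1, 1, 0],
 [1, 0, 0, 0],
 [0, 1, 0, 0],
 [1, 0, 1, 1]]
  V a = (-1, 3, -4, 0)
Solving gives a = (3, -4, 0, -3).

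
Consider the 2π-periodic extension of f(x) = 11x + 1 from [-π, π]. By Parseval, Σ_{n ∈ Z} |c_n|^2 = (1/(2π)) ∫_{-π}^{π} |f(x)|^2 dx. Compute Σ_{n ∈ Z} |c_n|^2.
Σ |c_n|^2 = 121π^2/3 + 1

Expand and integrate term by term over [-π, π]:
  ∫ (11x)^2 dx = 121·(2π^3/3); ∫ 2·11·(1)·x dx = 0 (odd integrand); ∫ 1^2 dx = 1·2π.
So (1/(2π)) ∫_{-π}^{π} (11x + 1)^2 dx = 121π^2/3 + 1 = 121π^2/3 + 1.
Parseval ⇒ Σ |c_n|^2 = 121π^2/3 + 1.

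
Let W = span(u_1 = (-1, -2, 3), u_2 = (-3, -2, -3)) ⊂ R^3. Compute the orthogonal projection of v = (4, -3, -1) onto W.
proj_W(v) = (10/19, 9/19, 3/19)

Set up U = [u_1 | ... | u_2] ∈ R^(3×2). The projector onto W = col(U) is P = U (U^T U)^(-1) U^T.
Compute U^T U =
  [14, -2]
  [-2, 22],
and U^T v = (-1, -3).
Solve U^T U · c = U^T v for the coefficients: c = (-7/76, -11/76). The projection is proj_W(v) = U c.
Check: (v - proj_W(v)) · u_1 = 0  (should be 0).
Check: (v - proj_W(v)) · u_2 = 0  (should be 0).
Result: proj_W(v) = (10/19, 9/19, 3/19).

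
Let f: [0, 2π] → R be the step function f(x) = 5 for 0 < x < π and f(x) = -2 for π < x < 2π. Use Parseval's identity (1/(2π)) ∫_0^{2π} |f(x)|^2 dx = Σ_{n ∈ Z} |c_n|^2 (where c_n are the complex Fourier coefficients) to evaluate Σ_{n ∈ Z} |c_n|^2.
Σ |c_n|^2 = 29/2

Parseval equates the L^2 energy of f (normalised by 1/(2π)) with the ℓ^2 sum of its Fourier coefficients: (1/(2π)) ∫_0^{2π} |f|^2 = Σ |c_n|^2.
Compute the left side: (1/(2π)) [∫_0^π 5^2 dx + ∫_π^{2π} (-2)^2 dx] = (1/(2π)) · (25π + 4π) = (25 + 4)/2 = 29/2.
So Σ_{n ∈ Z} |c_n|^2 = 29/2.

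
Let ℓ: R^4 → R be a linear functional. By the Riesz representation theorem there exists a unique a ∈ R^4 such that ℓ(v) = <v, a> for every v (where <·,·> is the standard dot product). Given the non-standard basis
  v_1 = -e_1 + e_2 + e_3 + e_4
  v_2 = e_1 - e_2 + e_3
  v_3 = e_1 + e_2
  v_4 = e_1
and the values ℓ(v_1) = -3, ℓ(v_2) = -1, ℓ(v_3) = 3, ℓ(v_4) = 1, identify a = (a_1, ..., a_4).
a = (1, 2, 0, -4)

Write a = (a_1, ..., a_4) in the standard basis. For each basis vector v_i, ℓ(v_i) = <v_i, a> is a linear equation in the a_j's. Collect the n equations into a matrix system V a = ℓ, where row i of V is v_i (expressed in the standard basis). Since V is invertible (lower-triangular with 1s on the diagonal, up to permutation), solve by back-substitution:
  V =
[[-1, 1, 1, 1],
 [1, -1, 1, 0],
 [1, 1, 0, 0],
 [1, 0, 0, 0]]
  V a = (-3, -1, 3, 1)
Solving gives a = (1, 2, 0, -4).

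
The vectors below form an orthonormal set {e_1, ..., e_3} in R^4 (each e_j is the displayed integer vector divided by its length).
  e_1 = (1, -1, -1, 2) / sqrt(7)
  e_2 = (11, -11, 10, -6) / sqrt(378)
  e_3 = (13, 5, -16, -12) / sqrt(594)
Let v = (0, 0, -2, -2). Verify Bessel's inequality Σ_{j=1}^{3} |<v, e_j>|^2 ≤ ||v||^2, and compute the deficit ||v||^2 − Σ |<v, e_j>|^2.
Σ |<v, e_j>|^2 = 596/99; ||v||^2 = 8; deficit = 196/99

Write each e_j = u_j / sqrt(<u_j, u_j>) where u_j is the displayed integer vector. Then <v, e_j> = <v, u_j> / sqrt(<u_j, u_j>), so |<v, e_j>|^2 = <v, u_j>^2 / <u_j, u_j>.
Coefficients: <v, e_1> = -2/sqrt(7), <v, e_2> = -8/sqrt(378), <v, e_3> = 56/sqrt(594).
Square and sum: Σ |<v, e_j>|^2 = 596/99.
Compute ||v||^2 = v·v = 8.
Deficit = 8 − 596/99 = 196/99 ≥ 0, confirming Bessel's inequality. (The deficit equals ||v − Σ <v,e_j> e_j||^2, the squared distance from v to span{e_j}.)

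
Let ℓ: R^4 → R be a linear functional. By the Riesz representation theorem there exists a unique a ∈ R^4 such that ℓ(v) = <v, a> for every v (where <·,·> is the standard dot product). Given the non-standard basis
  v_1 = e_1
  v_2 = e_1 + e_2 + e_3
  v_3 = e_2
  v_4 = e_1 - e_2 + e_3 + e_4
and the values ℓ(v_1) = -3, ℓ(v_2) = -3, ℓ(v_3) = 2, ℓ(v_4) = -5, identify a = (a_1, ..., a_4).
a = (-3, 2, -2, 2)

Write a = (a_1, ..., a_4) in the standard basis. For each basis vector v_i, ℓ(v_i) = <v_i, a> is a linear equation in the a_j's. Collect the n equations into a matrix system V a = ℓ, where row i of V is v_i (expressed in the standard basis). Since V is invertible (lower-triangular with 1s on the diagonal, up to permutation), solve by back-substitution:
  V =
[[1, 0, 0, 0],
 [1, 1, 1, 0],
 [0, 1, 0, 0],
 [1, -1, 1, 1]]
  V a = (-3, -3, 2, -5)
Solving gives a = (-3, 2, -2, 2).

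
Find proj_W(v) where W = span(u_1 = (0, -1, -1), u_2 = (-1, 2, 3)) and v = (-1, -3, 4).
proj_W(v) = (-3, -1, 2)

Set up U = [u_1 | ... | u_2] ∈ R^(3×2). The projector onto W = col(U) is P = U (U^T U)^(-1) U^T.
Compute U^T U =
  [2, -5]
  [-5, 14],
and U^T v = (-1, 7).
Solve U^T U · c = U^T v for the coefficients: c = (7, 3). The projection is proj_W(v) = U c.
Check: (v - proj_W(v)) · u_1 = 0  (should be 0).
Check: (v - proj_W(v)) · u_2 = 0  (should be 0).
Result: proj_W(v) = (-3, -1, 2).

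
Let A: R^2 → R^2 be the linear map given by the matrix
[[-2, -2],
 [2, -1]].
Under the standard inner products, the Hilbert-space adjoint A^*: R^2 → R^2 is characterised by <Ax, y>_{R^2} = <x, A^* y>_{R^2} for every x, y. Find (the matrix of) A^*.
A^* = A^T =
[[-2, 2],
 [-2, -1]]

For real matrices with standard dot products, the defining identity <Ax, y> = <x, A^* y> gives (Ax)^T y = x^T (A^*) y, i.e. x^T A^T y = x^T (A^*) y. Since this holds for all x, y, we must have A^* = A^T. Therefore
A^* =
[[-2, 2],
 [-2, -1]].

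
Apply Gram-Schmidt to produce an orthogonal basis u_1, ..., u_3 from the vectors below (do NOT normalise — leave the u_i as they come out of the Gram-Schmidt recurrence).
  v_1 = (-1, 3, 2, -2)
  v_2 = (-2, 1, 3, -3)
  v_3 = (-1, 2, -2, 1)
Orthogonal basis:
  u_1 = (-1, 3, 2, -2)
  u_2 = (-19/18, -11/6, 10/9, -10/9)
  u_3 = (-231/125, 33/125, -29/25, 4/25)

Apply the Gram-Schmidt recurrence
  u_1 = v_1
  u_i = v_i − Σ_{j<i} ((v_i · u_j) / (u_j · u_j)) · u_j.

Step by step this gives:
  u_1 = (-1, 3, 2, -2)
  u_2 = (-19/18, -11/6, 10/9, -10/9)
  u_3 = (-231/125, 33/125, -29/25, 4/25)

Orthogonality check:
  u_2 · u_1 = 0 (should be 0)
  u_3 · u_1 = 0 (should be 0)
  u_3 · u_2 = 0 (should be 0)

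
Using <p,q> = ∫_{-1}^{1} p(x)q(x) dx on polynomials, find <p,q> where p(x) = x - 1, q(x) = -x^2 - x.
<p,q> = 0

Expand the product: p(x)·q(x) = -x^3 + x.
∫_{-1}^{1} of each monomial x^k gives [2/(k+1) if k even, 0 if k odd]. Integrating term-by-term (or equivalently evaluating the antiderivative F(x) = -x^4/4 + x^2/2 at the endpoints):
  F(1) − F(−1) = 1/4 − (1/4) = 0.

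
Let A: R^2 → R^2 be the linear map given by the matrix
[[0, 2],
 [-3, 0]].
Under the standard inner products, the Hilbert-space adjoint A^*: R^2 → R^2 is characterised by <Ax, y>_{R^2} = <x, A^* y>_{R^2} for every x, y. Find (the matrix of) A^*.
A^* = A^T =
[[0, -3],
 [2, 0]]

For real matrices with standard dot products, the defining identity <Ax, y> = <x, A^* y> gives (Ax)^T y = x^T (A^*) y, i.e. x^T A^T y = x^T (A^*) y. Since this holds for all x, y, we must have A^* = A^T. Therefore
A^* =
[[0, -3],
 [2, 0]].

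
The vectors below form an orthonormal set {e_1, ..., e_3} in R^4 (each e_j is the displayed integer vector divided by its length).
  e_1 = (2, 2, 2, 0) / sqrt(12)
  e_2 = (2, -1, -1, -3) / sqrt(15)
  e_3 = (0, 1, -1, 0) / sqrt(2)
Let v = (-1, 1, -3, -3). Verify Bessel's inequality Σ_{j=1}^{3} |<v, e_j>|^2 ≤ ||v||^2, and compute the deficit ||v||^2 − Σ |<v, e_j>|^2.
Σ |<v, e_j>|^2 = 82/5; ||v||^2 = 20; deficit = 18/5

Write each e_j = u_j / sqrt(<u_j, u_j>) where u_j is the displayed integer vector. Then <v, e_j> = <v, u_j> / sqrt(<u_j, u_j>), so |<v, e_j>|^2 = <v, u_j>^2 / <u_j, u_j>.
Coefficients: <v, e_1> = -6/sqrt(12), <v, e_2> = 9/sqrt(15), <v, e_3> = 4/sqrt(2).
Square and sum: Σ |<v, e_j>|^2 = 82/5.
Compute ||v||^2 = v·v = 20.
Deficit = 20 − 82/5 = 18/5 ≥ 0, confirming Bessel's inequality. (The deficit equals ||v − Σ <v,e_j> e_j||^2, the squared distance from v to span{e_j}.)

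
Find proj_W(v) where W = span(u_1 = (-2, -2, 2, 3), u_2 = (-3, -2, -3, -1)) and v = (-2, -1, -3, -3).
proj_W(v) = (-833/482, -202/241, -1741/482, -555/241)

Set up U = [u_1 | ... | u_2] ∈ R^(4×2). The projector onto W = col(U) is P = U (U^T U)^(-1) U^T.
Compute U^T U =
  [21, 1]
  [1, 23],
and U^T v = (-9, 20).
Solve U^T U · c = U^T v for the coefficients: c = (-227/482, 429/482). The projection is proj_W(v) = U c.
Check: (v - proj_W(v)) · u_1 = 0  (should be 0).
Check: (v - proj_W(v)) · u_2 = 0  (should be 0).
Result: proj_W(v) = (-833/482, -202/241, -1741/482, -555/241).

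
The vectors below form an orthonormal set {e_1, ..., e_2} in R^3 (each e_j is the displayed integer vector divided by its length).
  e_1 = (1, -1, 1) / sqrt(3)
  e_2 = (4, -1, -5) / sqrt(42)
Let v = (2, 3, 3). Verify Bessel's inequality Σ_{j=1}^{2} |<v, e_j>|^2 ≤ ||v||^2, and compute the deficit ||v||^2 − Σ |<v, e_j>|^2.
Σ |<v, e_j>|^2 = 26/7; ||v||^2 = 22; deficit = 128/7

Write each e_j = u_j / sqrt(<u_j, u_j>) where u_j is the displayed integer vector. Then <v, e_j> = <v, u_j> / sqrt(<u_j, u_j>), so |<v, e_j>|^2 = <v, u_j>^2 / <u_j, u_j>.
Coefficients: <v, e_1> = 2/sqrt(3), <v, e_2> = -10/sqrt(42).
Square and sum: Σ |<v, e_j>|^2 = 26/7.
Compute ||v||^2 = v·v = 22.
Deficit = 22 − 26/7 = 128/7 ≥ 0, confirming Bessel's inequality. (The deficit equals ||v − Σ <v,e_j> e_j||^2, the squared distance from v to span{e_j}.)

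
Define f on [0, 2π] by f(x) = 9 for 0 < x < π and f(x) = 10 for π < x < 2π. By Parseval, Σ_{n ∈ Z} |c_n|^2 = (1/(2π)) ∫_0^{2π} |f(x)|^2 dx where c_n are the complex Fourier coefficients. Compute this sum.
Σ |c_n|^2 = 181/2

Parseval equates the L^2 energy of f (normalised by 1/(2π)) with the ℓ^2 sum of its Fourier coefficients: (1/(2π)) ∫_0^{2π} |f|^2 = Σ |c_n|^2.
Compute the left side: (1/(2π)) [∫_0^π 9^2 dx + ∫_π^{2π} 10^2 dx] = (1/(2π)) · (81π + 100π) = (81 + 100)/2 = 181/2.
So Σ_{n ∈ Z} |c_n|^2 = 181/2.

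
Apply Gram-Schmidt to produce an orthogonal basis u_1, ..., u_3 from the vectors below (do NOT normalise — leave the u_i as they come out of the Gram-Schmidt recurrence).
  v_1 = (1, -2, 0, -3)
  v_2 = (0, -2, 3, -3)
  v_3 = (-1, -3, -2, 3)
Orthogonal basis:
  u_1 = (1, -2, 0, -3)
  u_2 = (-13/14, -1/7, 3, -3/14)
  u_3 = (-168/139, -507/139, -56/139, 282/139)

Apply the Gram-Schmidt recurrence
  u_1 = v_1
  u_i = v_i − Σ_{j<i} ((v_i · u_j) / (u_j · u_j)) · u_j.

Step by step this gives:
  u_1 = (1, -2, 0, -3)
  u_2 = (-13/14, -1/7, 3, -3/14)
  u_3 = (-168/139, -507/139, -56/139, 282/139)

Orthogonality check:
  u_2 · u_1 = 0 (should be 0)
  u_3 · u_1 = 0 (should be 0)
  u_3 · u_2 = 0 (should be 0)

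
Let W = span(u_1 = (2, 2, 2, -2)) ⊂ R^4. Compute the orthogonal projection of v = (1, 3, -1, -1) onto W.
proj_W(v) = (1, 1, 1, -1)

Set up U = [u_1 | ... | u_1] ∈ R^(4×1). The projector onto W = col(U) is P = U (U^T U)^(-1) U^T.
Compute U^T U =
  [16],
and U^T v = (8).
Solve U^T U · c = U^T v for the coefficients: c = (1/2). The projection is proj_W(v) = U c.
Check: (v - proj_W(v)) · u_1 = 0  (should be 0).
Result: proj_W(v) = (1, 1, 1, -1).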